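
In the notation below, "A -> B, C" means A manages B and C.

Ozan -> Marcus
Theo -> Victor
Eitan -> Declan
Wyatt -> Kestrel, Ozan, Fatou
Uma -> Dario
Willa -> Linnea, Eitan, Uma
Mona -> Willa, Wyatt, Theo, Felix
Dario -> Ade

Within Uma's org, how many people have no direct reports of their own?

The only person in Uma's organization with no one reporting to them is Ade. That is 1.

1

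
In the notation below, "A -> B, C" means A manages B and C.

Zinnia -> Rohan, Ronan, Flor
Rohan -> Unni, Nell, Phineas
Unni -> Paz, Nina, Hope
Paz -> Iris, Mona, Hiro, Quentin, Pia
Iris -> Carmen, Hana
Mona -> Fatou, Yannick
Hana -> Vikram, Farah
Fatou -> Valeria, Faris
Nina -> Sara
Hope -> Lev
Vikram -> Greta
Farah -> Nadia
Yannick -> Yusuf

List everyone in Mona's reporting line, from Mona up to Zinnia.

Mona reports to Paz. Paz reports to Unni. Unni reports to Rohan. Rohan reports to Zinnia. Zinnia is at the top.

Mona -> Paz -> Unni -> Rohan -> Zinnia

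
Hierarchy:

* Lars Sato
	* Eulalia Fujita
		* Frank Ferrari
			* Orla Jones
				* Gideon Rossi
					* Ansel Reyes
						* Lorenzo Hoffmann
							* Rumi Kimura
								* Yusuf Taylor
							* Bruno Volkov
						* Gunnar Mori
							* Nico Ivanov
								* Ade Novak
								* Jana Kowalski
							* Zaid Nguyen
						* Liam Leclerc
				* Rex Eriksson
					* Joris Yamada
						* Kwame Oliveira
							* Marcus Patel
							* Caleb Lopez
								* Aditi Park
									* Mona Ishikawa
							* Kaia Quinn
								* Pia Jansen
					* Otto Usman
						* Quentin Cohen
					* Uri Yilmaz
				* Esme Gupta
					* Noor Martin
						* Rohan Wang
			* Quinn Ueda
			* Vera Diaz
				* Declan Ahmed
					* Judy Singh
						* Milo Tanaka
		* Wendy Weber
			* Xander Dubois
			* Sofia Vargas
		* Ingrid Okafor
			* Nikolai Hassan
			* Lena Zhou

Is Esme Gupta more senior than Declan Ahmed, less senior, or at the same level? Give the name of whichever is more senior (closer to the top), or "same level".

Both Esme Gupta and Declan Ahmed are 4 levels below Lars Sato.

same level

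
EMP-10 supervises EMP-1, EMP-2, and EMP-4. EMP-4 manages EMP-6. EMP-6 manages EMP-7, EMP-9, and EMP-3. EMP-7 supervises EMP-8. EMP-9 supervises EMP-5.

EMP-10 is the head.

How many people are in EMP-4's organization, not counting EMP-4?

EMP-4 directly manages EMP-6. Under EMP-6: EMP-3, EMP-9, EMP-5, EMP-7, EMP-8 (5). That's 6 in total.

6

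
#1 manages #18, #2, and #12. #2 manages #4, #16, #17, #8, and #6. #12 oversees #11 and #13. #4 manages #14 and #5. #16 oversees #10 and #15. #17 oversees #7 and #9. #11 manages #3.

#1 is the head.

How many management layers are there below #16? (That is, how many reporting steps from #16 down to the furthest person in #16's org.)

1

The longest chain under #16 runs #16 → #15, which is 1 level below #16.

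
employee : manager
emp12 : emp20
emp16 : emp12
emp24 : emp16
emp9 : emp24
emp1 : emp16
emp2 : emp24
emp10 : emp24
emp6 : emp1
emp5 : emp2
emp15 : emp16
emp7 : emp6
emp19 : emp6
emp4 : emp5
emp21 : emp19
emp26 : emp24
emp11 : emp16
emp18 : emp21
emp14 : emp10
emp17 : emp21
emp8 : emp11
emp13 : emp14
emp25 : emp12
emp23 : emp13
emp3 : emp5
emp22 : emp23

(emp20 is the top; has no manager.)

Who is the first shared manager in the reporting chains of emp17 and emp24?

emp16

emp17's chain of managers is emp21, emp19, emp6, emp1, emp16, emp12, emp20. emp24's chain of managers is emp16, emp12, emp20. The first manager that appears in both chains is emp16.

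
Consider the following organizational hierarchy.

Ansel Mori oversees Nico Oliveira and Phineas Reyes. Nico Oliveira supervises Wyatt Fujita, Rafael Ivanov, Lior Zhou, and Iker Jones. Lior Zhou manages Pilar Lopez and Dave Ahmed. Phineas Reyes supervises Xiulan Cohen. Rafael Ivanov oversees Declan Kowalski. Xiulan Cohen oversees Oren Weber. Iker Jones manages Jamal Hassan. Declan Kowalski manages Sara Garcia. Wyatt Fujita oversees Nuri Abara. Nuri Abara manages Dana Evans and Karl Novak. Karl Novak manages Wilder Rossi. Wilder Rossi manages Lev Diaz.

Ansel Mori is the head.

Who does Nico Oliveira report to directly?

Nico Oliveira reports directly to Ansel Mori.

Ansel Mori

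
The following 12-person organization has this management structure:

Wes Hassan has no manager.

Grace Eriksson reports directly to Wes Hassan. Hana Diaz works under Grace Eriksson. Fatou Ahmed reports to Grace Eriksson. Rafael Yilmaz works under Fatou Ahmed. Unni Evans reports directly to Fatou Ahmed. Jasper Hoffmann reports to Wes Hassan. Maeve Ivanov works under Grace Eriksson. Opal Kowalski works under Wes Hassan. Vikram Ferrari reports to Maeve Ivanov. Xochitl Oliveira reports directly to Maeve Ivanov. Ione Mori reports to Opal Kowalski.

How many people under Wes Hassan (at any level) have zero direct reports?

7

The people in Wes Hassan's organization with no one reporting to them are Ione Mori, Jasper Hoffmann, Xochitl Oliveira, Vikram Ferrari, Unni Evans, Rafael Yilmaz, Hana Diaz. That is 7.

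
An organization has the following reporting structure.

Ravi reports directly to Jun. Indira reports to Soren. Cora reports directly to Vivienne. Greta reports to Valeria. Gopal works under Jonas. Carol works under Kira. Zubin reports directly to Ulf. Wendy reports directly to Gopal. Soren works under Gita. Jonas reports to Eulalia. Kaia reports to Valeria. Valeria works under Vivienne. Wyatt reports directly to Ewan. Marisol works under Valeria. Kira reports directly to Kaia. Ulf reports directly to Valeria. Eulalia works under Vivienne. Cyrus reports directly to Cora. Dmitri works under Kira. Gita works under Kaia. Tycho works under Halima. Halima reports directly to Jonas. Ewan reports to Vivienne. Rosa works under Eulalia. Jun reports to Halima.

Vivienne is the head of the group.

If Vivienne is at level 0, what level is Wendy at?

4

Chain from Wendy up to Vivienne: Wendy → Gopal → Jonas → Eulalia → Vivienne. That is 4 steps up, so Wendy is 4 levels below Vivienne.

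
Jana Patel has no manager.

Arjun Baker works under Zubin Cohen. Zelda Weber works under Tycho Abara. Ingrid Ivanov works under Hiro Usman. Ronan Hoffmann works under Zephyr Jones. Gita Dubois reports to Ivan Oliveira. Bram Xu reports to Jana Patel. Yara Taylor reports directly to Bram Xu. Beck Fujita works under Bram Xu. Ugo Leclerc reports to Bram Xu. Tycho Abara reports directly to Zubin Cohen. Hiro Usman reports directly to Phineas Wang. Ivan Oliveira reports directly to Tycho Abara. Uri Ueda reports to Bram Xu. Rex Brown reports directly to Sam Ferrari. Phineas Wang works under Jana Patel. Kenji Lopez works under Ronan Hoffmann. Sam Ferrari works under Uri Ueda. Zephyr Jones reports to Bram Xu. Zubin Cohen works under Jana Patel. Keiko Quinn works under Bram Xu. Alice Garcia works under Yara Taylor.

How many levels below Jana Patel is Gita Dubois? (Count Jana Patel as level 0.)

4

Chain from Gita Dubois up to Jana Patel: Gita Dubois → Ivan Oliveira → Tycho Abara → Zubin Cohen → Jana Patel. That is 4 steps up, so Gita Dubois is 4 levels below Jana Patel.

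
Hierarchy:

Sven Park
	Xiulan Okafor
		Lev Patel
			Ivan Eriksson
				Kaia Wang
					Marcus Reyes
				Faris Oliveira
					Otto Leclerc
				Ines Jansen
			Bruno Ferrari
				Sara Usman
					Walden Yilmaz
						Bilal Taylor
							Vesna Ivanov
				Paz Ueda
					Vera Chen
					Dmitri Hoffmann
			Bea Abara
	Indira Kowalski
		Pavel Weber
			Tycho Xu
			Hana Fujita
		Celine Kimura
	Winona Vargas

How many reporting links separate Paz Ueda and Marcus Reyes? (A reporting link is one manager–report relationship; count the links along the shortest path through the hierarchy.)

5

Paz Ueda is 2 levels below Lev Patel, and Marcus Reyes is 3 levels below Lev Patel (their lowest common manager). The shortest path runs up from Paz Ueda to Lev Patel and back down to Marcus Reyes: 2 + 3 = 5 links.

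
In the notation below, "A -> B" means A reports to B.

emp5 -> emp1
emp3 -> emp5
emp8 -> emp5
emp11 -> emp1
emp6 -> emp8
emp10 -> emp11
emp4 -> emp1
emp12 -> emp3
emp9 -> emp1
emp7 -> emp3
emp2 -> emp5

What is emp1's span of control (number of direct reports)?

emp1 directly manages emp5, emp11, emp4, emp9. That is 4 direct reports.

4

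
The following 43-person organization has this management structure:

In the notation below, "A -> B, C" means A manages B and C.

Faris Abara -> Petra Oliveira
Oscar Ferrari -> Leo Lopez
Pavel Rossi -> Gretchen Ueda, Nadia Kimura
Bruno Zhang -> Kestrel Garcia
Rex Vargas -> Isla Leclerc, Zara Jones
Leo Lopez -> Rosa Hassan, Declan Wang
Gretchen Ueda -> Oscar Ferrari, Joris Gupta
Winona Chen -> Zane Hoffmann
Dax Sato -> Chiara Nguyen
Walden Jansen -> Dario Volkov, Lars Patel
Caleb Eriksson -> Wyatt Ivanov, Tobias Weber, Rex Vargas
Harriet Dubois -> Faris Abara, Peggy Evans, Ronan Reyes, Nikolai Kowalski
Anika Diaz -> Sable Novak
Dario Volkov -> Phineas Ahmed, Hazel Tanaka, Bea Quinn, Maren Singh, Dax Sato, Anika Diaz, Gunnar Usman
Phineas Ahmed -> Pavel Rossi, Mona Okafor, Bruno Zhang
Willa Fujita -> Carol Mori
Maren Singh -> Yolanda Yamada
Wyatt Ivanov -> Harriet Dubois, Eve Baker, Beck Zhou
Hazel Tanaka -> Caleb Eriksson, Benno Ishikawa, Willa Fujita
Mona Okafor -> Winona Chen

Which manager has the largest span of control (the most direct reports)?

Direct-report counts: Walden Jansen has 2; Dario Volkov has 7; Anika Diaz has 1; Dax Sato has 1; Maren Singh has 1; Hazel Tanaka has 3; Willa Fujita has 1; Caleb Eriksson has 3; Rex Vargas has 2; Wyatt Ivanov has 3; Harriet Dubois has 4; Faris Abara has 1; Phineas Ahmed has 3; Bruno Zhang has 1; Mona Okafor has 1; Winona Chen has 1; Pavel Rossi has 2; Gretchen Ueda has 2; Oscar Ferrari has 1; Leo Lopez has 2. The largest is 7, held by Dario Volkov.

Dario Volkov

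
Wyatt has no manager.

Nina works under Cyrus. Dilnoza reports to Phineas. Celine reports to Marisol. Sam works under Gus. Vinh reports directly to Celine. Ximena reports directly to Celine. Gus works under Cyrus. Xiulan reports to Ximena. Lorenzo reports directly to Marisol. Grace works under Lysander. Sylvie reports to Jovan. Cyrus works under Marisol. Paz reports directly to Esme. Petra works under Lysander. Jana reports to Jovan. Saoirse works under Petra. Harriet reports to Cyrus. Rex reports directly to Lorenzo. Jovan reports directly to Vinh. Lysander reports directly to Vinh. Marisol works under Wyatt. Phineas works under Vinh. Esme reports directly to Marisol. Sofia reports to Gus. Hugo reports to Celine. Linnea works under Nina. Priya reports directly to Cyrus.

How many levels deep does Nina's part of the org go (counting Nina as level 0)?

1

The longest chain under Nina runs Nina → Linnea, which is 1 level below Nina.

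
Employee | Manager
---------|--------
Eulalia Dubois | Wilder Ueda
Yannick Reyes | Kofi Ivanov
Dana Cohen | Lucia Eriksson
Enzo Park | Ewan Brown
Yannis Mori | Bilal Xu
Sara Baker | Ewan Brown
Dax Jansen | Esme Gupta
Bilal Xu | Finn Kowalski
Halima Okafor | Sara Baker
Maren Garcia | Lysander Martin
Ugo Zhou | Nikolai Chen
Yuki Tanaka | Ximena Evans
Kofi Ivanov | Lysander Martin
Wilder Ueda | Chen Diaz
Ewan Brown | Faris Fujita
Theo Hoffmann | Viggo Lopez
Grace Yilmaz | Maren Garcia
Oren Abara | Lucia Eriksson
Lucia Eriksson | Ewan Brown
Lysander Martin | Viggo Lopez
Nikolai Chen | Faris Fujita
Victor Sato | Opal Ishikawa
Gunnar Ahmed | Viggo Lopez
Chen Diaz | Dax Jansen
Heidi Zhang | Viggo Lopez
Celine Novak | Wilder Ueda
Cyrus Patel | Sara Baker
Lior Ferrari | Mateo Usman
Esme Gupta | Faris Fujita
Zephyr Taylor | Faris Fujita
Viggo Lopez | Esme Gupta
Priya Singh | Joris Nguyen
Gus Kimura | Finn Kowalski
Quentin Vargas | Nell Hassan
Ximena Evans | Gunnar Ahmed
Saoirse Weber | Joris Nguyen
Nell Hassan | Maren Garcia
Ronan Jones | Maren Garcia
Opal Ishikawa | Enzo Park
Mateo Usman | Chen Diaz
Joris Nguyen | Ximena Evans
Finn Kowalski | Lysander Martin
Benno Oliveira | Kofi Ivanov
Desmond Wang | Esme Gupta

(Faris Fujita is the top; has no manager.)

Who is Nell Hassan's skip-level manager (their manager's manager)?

Lysander Martin

Nell Hassan reports to Maren Garcia, and Maren Garcia reports to Lysander Martin. So Nell Hassan's skip-level manager is Lysander Martin.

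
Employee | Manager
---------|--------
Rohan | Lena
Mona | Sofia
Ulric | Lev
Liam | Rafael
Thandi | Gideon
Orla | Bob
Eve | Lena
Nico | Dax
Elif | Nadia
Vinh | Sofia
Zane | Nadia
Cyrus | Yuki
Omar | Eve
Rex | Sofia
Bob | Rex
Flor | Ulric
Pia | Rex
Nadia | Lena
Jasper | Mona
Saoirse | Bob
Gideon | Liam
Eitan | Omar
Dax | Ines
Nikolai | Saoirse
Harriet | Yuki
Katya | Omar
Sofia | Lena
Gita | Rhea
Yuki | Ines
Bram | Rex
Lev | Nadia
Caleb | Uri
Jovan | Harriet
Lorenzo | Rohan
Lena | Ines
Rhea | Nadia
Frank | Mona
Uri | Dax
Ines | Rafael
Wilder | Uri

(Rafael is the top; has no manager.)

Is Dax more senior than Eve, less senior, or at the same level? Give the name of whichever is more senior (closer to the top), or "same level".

Dax is 2 levels below Rafael; Eve is 3. Dax is higher.

Dax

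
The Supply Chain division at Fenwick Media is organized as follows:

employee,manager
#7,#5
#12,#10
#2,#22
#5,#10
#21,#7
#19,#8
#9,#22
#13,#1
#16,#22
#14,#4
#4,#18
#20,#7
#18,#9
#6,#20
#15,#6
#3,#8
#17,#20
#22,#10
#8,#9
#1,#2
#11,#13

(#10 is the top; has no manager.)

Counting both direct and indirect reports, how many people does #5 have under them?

#5 directly manages #7. Under #7: #21, #20, #17, #6, #15 (5). That's 6 in total.

6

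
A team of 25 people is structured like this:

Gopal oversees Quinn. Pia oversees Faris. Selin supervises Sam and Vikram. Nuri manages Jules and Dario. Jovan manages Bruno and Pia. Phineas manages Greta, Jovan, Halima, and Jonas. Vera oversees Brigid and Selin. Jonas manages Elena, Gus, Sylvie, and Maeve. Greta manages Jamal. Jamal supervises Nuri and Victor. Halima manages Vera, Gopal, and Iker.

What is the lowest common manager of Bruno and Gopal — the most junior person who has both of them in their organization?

Phineas

Bruno's chain of managers is Jovan, Phineas. Gopal's chain of managers is Halima, Phineas. The first manager that appears in both chains is Phineas.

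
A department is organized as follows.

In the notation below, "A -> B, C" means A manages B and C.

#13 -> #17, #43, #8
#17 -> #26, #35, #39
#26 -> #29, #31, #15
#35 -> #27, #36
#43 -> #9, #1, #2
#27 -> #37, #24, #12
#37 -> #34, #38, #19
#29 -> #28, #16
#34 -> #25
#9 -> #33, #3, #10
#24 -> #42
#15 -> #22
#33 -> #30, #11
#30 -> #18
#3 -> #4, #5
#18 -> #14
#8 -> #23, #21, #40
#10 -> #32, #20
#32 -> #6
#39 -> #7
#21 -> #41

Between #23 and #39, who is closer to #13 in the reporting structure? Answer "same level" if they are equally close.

Both #23 and #39 are 2 levels below #13.

same level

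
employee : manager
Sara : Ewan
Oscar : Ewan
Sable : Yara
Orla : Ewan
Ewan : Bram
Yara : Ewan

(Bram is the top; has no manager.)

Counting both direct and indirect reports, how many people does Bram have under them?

Bram directly manages Ewan. Under Ewan: Yara, Sable, Oscar, Sara, Orla (5). That's 6 in total.

6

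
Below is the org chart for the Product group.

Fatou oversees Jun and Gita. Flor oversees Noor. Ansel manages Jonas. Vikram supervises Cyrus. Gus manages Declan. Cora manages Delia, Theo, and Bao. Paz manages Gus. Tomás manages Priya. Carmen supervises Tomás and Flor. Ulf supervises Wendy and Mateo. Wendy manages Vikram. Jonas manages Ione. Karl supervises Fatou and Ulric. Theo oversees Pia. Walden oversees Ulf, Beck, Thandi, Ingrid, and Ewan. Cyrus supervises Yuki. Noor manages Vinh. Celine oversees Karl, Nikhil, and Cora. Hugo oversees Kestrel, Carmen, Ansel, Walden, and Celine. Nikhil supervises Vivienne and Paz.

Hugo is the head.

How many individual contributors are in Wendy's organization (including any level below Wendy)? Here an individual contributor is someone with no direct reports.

The only person in Wendy's organization with no one reporting to them is Yuki. That is 1.

1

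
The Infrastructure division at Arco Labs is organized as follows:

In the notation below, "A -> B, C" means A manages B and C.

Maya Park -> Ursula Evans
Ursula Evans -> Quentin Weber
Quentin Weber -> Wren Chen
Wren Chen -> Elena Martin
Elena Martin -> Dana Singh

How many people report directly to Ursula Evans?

1

Ursula Evans directly manages Quentin Weber. That is 1 direct report.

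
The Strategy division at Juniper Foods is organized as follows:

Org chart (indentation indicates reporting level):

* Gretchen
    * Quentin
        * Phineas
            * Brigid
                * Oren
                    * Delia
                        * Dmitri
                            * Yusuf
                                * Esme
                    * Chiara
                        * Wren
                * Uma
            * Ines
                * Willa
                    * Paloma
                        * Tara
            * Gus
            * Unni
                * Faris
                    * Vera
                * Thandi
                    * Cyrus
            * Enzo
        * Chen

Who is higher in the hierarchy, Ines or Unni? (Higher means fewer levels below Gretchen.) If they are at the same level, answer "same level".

same level

Both Ines and Unni are 3 levels below Gretchen.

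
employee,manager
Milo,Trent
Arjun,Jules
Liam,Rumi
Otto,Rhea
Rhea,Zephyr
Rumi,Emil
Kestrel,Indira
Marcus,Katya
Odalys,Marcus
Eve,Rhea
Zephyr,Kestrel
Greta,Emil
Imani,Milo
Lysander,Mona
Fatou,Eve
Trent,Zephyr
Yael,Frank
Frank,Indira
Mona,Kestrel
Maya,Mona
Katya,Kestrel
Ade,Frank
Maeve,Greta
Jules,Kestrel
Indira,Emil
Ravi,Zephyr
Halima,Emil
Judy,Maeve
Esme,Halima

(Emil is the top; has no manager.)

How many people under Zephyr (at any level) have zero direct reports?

The people in Zephyr's organization with no one reporting to them are Ravi, Otto, Fatou, Imani. That is 4.

4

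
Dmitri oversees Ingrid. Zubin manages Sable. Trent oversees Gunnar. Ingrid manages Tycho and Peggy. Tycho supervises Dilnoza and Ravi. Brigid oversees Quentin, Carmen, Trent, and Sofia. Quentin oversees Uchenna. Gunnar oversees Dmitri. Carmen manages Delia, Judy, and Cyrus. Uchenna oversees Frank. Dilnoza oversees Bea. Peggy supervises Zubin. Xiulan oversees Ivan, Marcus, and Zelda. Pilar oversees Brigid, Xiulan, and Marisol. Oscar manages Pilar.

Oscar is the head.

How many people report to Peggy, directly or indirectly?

Peggy directly manages Zubin. Under Zubin: Sable (1). That's 2 in total.

2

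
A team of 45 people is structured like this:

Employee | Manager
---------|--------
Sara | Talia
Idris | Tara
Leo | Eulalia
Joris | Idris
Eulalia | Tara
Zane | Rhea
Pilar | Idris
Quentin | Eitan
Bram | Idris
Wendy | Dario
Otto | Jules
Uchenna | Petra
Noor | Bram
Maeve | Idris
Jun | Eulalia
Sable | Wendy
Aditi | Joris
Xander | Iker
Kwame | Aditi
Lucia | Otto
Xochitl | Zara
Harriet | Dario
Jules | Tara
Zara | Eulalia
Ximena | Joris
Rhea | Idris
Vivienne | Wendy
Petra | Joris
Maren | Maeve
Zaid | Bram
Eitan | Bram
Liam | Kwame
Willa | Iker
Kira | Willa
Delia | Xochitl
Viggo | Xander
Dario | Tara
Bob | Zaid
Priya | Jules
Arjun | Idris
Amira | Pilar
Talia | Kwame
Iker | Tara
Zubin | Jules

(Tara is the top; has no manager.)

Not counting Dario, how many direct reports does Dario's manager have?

4

Dario reports to Tara. Tara's other direct reports are Idris, Iker, Eulalia, Jules — 4 peers.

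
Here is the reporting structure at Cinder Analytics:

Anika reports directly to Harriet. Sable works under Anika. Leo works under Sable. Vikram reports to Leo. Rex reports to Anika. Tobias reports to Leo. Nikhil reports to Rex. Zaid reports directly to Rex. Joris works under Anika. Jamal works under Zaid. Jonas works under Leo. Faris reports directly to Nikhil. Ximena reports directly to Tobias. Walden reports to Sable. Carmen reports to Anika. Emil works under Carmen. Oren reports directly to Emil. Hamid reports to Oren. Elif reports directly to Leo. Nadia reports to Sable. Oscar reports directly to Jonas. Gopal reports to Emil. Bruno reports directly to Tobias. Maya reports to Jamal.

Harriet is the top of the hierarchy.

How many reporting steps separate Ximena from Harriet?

5

Chain from Ximena up to Harriet: Ximena → Tobias → Leo → Sable → Anika → Harriet. That is 5 steps up, so Ximena is 5 levels below Harriet.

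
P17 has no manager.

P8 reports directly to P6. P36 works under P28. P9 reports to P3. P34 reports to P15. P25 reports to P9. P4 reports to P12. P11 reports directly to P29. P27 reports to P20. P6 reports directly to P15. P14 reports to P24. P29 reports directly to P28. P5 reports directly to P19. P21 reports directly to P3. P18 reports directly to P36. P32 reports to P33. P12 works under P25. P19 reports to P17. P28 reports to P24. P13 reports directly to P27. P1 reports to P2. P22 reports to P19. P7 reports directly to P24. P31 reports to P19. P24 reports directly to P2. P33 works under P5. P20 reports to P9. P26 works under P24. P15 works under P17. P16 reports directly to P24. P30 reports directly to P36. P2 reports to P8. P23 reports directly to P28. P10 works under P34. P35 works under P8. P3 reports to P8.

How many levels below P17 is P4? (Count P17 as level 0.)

8

Chain from P4 up to P17: P4 → P12 → P25 → P9 → P3 → P8 → P6 → P15 → P17. That is 8 steps up, so P4 is 8 levels below P17.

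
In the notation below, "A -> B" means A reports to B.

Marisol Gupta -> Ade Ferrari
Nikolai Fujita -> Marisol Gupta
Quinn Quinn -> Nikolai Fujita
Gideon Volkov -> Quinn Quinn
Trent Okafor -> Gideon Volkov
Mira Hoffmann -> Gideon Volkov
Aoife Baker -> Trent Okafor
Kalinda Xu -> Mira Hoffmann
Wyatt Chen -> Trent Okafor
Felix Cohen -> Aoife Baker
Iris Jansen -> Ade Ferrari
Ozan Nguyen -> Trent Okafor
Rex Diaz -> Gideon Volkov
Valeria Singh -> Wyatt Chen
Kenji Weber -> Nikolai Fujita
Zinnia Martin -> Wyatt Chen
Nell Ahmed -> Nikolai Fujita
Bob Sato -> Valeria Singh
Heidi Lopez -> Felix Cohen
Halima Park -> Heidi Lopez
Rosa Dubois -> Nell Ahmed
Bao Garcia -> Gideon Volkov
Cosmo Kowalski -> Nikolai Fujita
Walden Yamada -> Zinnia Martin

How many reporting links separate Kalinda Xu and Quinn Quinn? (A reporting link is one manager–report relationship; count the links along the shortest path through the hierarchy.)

Kalinda Xu is in Quinn Quinn's organization: the chain from Kalinda Xu up to Quinn Quinn is Kalinda Xu → Mira Hoffmann → Gideon Volkov → Quinn Quinn, which is 3 links.

3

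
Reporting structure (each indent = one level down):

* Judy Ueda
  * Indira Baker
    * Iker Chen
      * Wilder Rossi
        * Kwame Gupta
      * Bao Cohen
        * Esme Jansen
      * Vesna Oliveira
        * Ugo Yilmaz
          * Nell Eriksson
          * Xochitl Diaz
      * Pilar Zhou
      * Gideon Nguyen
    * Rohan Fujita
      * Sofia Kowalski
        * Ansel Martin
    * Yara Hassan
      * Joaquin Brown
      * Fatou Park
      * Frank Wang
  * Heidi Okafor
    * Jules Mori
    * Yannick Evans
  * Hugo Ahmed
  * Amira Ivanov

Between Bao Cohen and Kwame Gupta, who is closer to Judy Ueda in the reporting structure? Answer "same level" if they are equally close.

Bao Cohen is 3 levels below Judy Ueda; Kwame Gupta is 4. Bao Cohen is higher.

Bao Cohen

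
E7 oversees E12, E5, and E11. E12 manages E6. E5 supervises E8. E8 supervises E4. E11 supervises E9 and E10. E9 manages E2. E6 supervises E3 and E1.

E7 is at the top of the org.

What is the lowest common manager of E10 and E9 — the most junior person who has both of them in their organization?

E11

E10's chain of managers is E11, E7. E9's chain of managers is E11, E7. The first manager that appears in both chains is E11.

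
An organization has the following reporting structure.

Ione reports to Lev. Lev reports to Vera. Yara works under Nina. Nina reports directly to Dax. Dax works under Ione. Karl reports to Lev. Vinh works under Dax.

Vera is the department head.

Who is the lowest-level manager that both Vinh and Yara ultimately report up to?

Vinh's chain of managers is Dax, Ione, Lev, Vera. Yara's chain of managers is Nina, Dax, Ione, Lev, Vera. The first manager that appears in both chains is Dax.

Dax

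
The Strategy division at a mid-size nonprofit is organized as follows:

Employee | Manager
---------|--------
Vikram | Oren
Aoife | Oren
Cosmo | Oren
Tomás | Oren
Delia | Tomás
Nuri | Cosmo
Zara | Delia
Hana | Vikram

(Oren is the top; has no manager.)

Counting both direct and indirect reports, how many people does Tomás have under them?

Tomás directly manages Delia. Under Delia: Zara (1). That's 2 in total.

2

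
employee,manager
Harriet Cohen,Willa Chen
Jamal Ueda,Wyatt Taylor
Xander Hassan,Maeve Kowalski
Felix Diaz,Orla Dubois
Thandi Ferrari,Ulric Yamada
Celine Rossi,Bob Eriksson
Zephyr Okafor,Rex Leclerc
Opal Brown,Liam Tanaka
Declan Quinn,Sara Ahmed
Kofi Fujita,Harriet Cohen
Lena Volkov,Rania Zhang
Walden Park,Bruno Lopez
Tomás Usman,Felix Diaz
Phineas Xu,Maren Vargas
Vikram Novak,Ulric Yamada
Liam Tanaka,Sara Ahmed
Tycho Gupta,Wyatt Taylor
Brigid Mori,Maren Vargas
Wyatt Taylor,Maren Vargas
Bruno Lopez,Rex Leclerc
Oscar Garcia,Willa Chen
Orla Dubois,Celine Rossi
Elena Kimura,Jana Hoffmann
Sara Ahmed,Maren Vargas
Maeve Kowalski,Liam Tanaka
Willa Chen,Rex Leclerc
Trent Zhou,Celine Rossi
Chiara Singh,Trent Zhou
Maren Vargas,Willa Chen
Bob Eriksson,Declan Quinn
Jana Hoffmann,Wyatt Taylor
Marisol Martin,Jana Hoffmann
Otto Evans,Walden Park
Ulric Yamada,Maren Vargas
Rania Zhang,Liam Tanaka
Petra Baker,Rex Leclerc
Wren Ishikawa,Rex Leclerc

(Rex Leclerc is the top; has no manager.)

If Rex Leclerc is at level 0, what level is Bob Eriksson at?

5

Chain from Bob Eriksson up to Rex Leclerc: Bob Eriksson → Declan Quinn → Sara Ahmed → Maren Vargas → Willa Chen → Rex Leclerc. That is 5 steps up, so Bob Eriksson is 5 levels below Rex Leclerc.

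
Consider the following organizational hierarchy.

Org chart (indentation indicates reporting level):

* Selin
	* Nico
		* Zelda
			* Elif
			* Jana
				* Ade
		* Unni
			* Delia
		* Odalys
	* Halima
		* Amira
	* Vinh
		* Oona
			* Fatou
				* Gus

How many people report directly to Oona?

Oona directly manages Fatou. That is 1 direct report.

1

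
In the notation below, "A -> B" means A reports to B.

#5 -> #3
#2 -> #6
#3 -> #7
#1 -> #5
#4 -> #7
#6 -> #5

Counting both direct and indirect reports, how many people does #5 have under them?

#5 directly manages #1, #6. #1 has no reports. Under #6: #2 (1). So #5's organization is 2 direct reports plus everyone under them: 1 + 2 = 3.

3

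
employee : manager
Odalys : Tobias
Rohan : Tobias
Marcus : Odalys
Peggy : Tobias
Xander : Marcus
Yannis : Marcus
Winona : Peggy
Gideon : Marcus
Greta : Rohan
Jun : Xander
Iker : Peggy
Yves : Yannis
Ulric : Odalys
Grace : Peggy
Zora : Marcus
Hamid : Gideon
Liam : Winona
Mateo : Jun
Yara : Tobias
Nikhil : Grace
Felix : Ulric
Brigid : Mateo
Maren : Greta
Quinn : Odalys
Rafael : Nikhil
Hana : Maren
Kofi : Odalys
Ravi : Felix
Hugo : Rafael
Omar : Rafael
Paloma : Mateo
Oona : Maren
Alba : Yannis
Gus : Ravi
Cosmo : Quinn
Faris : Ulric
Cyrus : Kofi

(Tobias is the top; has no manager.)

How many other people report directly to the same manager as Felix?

1

Felix reports to Ulric. Ulric's other direct reports are Faris — 1 peer.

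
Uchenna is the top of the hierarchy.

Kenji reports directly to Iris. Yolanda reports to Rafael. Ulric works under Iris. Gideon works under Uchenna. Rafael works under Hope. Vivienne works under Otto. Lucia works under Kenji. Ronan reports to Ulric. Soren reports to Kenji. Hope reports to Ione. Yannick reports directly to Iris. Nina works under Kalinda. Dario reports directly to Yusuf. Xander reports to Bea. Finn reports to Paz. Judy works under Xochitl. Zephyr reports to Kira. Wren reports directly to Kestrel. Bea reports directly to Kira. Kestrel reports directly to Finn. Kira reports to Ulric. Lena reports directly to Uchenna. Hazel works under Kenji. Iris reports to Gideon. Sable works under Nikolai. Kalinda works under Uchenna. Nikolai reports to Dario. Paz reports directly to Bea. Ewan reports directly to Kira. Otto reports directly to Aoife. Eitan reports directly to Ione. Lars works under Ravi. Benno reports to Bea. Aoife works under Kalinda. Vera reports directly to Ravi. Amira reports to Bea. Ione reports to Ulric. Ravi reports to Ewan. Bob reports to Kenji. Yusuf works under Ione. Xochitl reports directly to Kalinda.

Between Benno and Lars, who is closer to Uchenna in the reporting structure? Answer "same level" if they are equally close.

Benno is 6 levels below Uchenna; Lars is 7. Benno is higher.

Benno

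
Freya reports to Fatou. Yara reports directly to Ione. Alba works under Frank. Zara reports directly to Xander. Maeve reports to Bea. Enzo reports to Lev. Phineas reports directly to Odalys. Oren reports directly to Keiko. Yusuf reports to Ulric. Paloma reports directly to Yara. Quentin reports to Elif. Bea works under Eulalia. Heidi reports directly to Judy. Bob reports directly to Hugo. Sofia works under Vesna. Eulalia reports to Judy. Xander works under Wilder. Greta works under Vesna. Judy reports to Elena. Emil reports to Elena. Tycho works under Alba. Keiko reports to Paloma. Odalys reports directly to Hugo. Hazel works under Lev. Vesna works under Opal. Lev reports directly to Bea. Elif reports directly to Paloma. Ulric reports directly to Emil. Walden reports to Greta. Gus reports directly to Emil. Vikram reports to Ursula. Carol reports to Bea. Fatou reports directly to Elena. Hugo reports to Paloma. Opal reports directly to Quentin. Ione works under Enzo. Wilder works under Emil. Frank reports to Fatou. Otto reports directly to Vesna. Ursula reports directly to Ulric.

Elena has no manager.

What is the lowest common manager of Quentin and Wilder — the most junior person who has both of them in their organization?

Quentin's chain of managers is Elif, Paloma, Yara, Ione, Enzo, Lev, Bea, Eulalia, Judy, Elena. Wilder's chain of managers is Emil, Elena. The first manager that appears in both chains is Elena.

Elena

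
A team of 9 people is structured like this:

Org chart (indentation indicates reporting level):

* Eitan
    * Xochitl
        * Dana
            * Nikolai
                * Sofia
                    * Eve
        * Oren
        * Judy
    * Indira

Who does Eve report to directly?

Eve reports directly to Sofia.

Sofia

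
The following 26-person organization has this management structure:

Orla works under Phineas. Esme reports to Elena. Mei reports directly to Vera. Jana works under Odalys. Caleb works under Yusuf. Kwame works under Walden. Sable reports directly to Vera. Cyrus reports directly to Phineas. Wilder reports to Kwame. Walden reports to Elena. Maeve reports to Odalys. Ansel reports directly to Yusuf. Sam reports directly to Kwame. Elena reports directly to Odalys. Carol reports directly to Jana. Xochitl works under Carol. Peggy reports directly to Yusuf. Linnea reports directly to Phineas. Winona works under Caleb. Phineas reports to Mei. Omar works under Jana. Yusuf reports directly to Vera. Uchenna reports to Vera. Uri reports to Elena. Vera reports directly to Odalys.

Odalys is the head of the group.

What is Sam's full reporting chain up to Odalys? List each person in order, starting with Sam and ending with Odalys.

Sam reports to Kwame. Kwame reports to Walden. Walden reports to Elena. Elena reports to Odalys. Odalys is at the top.

Sam -> Kwame -> Walden -> Elena -> Odalys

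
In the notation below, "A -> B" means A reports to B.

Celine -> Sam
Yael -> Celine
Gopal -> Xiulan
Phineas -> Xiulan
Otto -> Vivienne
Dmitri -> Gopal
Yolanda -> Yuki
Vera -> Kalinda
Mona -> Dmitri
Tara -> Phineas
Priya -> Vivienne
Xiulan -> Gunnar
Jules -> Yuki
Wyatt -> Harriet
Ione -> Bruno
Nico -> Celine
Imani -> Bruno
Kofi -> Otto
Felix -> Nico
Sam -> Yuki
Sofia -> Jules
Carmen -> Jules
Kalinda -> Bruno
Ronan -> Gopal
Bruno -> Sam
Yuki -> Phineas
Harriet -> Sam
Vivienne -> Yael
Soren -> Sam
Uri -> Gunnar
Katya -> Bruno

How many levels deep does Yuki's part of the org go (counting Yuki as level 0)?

6

The longest chain under Yuki runs Yuki → Sam → Celine → Yael → Vivienne → Otto → Kofi, which is 6 levels below Yuki.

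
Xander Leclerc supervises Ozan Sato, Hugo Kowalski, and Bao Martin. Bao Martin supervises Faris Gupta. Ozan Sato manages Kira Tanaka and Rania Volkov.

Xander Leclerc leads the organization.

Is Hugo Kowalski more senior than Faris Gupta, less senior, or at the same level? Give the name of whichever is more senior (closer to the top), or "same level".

Hugo Kowalski is 1 level below Xander Leclerc; Faris Gupta is 2. Hugo Kowalski is higher.

Hugo Kowalski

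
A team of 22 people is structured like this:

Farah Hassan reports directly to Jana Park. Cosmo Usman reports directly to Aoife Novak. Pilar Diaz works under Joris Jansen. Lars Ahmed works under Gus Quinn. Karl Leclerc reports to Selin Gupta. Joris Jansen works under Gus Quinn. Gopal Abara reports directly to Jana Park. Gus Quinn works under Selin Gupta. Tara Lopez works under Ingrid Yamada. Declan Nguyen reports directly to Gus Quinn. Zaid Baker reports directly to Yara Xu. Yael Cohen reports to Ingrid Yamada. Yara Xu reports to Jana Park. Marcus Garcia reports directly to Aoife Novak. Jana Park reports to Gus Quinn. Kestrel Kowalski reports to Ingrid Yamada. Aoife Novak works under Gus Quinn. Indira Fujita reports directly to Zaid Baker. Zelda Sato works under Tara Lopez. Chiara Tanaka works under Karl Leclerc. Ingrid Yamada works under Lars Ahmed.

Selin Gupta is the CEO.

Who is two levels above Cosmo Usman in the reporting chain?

Cosmo Usman reports to Aoife Novak, and Aoife Novak reports to Gus Quinn. So Cosmo Usman's skip-level manager is Gus Quinn.

Gus Quinn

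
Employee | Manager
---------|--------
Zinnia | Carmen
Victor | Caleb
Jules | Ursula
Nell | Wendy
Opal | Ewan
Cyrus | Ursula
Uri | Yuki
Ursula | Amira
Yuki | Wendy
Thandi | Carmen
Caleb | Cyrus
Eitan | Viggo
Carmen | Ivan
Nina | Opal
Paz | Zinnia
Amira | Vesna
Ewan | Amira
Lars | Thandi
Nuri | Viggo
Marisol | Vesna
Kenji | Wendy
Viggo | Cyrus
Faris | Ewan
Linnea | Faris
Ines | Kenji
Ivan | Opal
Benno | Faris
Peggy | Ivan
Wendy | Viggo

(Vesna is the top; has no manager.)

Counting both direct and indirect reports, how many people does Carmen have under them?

4

Carmen directly manages Zinnia, Thandi. Under Zinnia: Paz (1). Under Thandi: Lars (1). So Carmen's organization is 2 direct reports plus everyone under them: 2 + 2 = 4.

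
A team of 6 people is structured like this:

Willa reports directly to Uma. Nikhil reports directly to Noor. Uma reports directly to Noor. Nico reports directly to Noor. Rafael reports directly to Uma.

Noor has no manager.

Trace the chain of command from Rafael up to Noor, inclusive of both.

Rafael reports to Uma. Uma reports to Noor. Noor is at the top.

Rafael -> Uma -> Noor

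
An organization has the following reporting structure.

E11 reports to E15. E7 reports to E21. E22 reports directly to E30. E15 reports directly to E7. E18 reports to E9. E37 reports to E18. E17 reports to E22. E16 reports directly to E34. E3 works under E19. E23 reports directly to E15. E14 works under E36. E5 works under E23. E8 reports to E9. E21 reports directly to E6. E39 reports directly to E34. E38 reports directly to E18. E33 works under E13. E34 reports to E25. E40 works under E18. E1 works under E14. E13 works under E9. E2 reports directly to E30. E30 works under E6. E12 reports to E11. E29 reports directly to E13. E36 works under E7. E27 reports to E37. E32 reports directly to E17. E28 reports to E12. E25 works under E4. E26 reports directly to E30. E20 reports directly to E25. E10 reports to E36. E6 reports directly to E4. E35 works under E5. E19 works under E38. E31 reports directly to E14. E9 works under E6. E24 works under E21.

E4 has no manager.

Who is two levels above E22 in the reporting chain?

E6

E22 reports to E30, and E30 reports to E6. So E22's skip-level manager is E6.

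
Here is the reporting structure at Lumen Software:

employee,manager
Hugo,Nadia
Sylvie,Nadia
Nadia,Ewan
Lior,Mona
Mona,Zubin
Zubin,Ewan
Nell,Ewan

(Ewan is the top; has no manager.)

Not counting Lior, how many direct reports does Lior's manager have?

Lior reports to Mona, and Mona has no other direct reports. Lior has 0 peers.

0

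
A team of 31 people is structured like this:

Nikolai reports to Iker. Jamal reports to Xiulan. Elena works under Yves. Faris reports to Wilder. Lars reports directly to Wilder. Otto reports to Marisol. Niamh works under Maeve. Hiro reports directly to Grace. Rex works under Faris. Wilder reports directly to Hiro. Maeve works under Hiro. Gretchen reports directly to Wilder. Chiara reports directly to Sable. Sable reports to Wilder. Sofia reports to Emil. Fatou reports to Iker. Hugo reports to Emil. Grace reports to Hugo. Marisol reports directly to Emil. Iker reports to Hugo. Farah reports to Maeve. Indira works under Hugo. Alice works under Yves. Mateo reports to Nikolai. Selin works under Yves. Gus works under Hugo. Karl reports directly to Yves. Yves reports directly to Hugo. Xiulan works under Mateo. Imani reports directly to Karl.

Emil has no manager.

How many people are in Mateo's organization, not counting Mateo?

2

Mateo directly manages Xiulan. Under Xiulan: Jamal (1). That's 2 in total.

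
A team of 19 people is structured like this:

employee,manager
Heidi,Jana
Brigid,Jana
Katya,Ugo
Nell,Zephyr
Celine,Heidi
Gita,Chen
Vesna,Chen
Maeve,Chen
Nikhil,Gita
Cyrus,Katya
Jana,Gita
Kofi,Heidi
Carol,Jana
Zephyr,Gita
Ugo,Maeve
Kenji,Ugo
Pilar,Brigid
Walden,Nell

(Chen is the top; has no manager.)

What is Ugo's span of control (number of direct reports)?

Ugo directly manages Katya, Kenji. That is 2 direct reports.

2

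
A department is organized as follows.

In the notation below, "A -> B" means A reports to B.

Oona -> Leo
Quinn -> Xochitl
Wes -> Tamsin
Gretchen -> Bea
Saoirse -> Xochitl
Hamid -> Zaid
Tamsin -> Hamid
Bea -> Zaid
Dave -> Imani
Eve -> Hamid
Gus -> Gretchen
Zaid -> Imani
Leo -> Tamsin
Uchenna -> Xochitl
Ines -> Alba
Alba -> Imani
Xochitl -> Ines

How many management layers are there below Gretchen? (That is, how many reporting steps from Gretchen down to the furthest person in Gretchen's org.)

The longest chain under Gretchen runs Gretchen → Gus, which is 1 level below Gretchen.

1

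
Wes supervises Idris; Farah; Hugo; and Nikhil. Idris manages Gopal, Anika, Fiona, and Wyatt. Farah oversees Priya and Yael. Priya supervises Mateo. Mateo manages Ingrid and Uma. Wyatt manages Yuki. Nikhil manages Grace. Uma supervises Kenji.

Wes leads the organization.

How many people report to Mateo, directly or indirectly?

3

Mateo directly manages Ingrid, Uma. Ingrid has no reports. Under Uma: Kenji (1). So Mateo's organization is 2 direct reports plus everyone under them: 1 + 2 = 3.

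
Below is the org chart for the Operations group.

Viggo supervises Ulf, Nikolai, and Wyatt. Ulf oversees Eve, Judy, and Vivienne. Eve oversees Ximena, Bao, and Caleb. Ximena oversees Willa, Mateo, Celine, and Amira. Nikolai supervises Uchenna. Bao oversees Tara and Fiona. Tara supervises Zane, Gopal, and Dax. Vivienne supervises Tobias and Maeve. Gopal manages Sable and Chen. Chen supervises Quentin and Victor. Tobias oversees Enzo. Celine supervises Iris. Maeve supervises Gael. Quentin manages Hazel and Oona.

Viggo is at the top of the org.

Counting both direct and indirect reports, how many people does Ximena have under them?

Ximena directly manages Celine, Mateo, Amira, Willa. Under Celine: Iris (1). Mateo has no reports. Amira has no reports. Willa has no reports. So Ximena's organization is 4 direct reports plus everyone under them: 2 + 1 + 1 + 1 = 5.

5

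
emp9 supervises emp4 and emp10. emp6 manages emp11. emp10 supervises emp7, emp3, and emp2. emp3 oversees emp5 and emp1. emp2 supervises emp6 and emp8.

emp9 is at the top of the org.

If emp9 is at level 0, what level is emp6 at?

3

Chain from emp6 up to emp9: emp6 → emp2 → emp10 → emp9. That is 3 steps up, so emp6 is 3 levels below emp9.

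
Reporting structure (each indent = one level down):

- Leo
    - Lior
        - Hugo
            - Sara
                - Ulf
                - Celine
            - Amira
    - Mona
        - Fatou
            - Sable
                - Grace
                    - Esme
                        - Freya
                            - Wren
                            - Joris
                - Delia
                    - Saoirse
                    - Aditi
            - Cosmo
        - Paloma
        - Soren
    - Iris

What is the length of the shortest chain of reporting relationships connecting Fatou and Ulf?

6

Fatou is 2 levels below Leo, and Ulf is 4 levels below Leo (their lowest common manager). The shortest path runs up from Fatou to Leo and back down to Ulf: 2 + 4 = 6 links.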